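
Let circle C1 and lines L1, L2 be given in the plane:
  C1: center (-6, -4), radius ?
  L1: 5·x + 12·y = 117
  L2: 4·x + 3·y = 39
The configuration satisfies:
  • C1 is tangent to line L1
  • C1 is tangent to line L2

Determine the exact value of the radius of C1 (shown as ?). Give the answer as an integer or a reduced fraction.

1. [C1‖L1]  r_C1² − 225 = 0  ⇒  r_C1 = 15 (r>0 drops 1)
2. [C1‖L2]  r_C1² − 225 = 0  ⇒  r_C1 = 15 (r>0 drops 1)

15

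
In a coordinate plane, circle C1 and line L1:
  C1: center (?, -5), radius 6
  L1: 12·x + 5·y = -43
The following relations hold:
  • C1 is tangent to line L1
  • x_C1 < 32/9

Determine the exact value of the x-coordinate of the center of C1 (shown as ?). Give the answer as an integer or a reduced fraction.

-8

1. [C1‖L1]  x_C1² + 3x_C1 − 40 = 0  ⇒  x_C1 = -8 or 5
2. given x_C1 < 32/9: keep -8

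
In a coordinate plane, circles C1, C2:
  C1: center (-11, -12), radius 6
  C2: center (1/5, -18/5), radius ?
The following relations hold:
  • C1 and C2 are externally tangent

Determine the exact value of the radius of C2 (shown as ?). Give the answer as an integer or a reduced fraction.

1. [ext C1·C2]  r_C2² + 12r_C2 − 160 = 0  ⇒  r_C2 = 8 (r>0 drops 1)

8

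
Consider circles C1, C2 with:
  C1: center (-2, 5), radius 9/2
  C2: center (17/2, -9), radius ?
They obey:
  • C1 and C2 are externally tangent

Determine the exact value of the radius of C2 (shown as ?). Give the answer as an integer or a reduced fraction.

1. [ext C1·C2]  r_C2² + 9r_C2 − 286 = 0  ⇒  r_C2 = 13 (r>0 drops 1)

13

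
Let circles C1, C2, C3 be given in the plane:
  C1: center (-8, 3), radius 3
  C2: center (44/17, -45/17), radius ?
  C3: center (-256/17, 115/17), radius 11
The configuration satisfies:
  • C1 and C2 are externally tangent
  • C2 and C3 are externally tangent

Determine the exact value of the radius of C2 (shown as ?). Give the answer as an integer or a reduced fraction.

9

1. [ext C1·C2]  r_C2² + 6r_C2 − 135 = 0  ⇒  r_C2 = 9 (r>0 drops 1)
2. [ext C2·C3]  r_C2² + 22r_C2 − 279 = 0  ⇒  r_C2 = 9 (r>0 drops 1)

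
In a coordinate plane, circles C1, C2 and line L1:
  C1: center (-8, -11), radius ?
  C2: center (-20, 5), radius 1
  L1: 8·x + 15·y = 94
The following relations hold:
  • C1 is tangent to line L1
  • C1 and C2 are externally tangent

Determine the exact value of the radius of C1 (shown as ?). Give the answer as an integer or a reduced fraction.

19

1. [C1‖L1]  r_C1² − 361 = 0  ⇒  r_C1 = 19 (r>0 drops 1)
2. [ext C1·C2]  r_C1² + 2r_C1 − 399 = 0  ⇒  r_C1 = 19 (r>0 drops 1)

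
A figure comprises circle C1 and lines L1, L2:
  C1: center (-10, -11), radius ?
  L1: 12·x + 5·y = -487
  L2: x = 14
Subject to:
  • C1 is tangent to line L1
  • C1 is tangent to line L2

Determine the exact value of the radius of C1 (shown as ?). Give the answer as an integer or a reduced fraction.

24

1. [C1‖L1]  r_C1² − 576 = 0  ⇒  r_C1 = 24 (r>0 drops 1)
2. [C1‖L2]  r_C1² − 576 = 0  ⇒  r_C1 = 24 (r>0 drops 1)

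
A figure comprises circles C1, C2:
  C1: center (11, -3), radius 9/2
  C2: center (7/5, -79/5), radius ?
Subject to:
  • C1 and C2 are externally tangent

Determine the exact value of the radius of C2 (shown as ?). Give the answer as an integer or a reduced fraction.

23/2

1. [ext C1·C2]  r_C2² + 9r_C2 − 943/4 = 0  ⇒  r_C2 = 23/2 (r>0 drops 1)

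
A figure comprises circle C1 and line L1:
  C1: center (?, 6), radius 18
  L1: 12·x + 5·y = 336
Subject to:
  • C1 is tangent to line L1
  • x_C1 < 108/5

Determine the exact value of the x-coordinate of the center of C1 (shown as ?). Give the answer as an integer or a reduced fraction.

6

1. [C1‖L1]  x_C1² − 51x_C1 + 270 = 0  ⇒  x_C1 = 6 or 45
2. given x_C1 < 108/5: keep 6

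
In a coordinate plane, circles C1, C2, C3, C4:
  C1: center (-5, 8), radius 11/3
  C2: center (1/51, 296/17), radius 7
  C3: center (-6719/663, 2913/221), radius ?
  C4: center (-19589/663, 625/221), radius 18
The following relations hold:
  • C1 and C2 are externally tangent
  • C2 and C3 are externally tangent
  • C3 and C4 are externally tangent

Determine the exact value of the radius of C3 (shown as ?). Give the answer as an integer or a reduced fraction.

4

1. [ext C2·C3]  r_C3² + 14r_C3 − 72 = 0  ⇒  r_C3 = 4 (r>0 drops 1)
2. [ext C3·C4]  r_C3² + 36r_C3 − 160 = 0  ⇒  r_C3 = 4 (r>0 drops 1)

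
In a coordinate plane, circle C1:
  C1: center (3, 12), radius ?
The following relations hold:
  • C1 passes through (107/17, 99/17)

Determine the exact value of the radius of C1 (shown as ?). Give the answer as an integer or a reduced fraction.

7

1. [C1∋P]  r_C1² − 49 = 0  ⇒  r_C1 = 7 (r>0 drops 1)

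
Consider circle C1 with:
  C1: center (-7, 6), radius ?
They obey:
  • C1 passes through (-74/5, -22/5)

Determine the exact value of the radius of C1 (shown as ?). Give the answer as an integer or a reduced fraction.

13

1. [C1∋P]  r_C1² − 169 = 0  ⇒  r_C1 = 13 (r>0 drops 1)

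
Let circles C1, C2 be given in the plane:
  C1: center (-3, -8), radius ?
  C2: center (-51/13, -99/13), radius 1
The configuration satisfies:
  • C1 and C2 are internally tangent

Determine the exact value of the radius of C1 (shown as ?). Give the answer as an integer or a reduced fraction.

1. [int C1,C2]  r_C1² − 2r_C1 = 0  ⇒  r_C1 = 2 (r>0 drops 1)

2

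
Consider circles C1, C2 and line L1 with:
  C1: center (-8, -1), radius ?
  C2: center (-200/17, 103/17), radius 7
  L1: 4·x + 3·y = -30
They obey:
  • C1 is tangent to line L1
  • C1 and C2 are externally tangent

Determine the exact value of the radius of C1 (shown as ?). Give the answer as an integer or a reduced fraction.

1. [C1‖L1]  r_C1² − 1 = 0  ⇒  r_C1 = 1 (r>0 drops 1)
2. [ext C1·C2]  r_C1² + 14r_C1 − 15 = 0  ⇒  r_C1 = 1 (r>0 drops 1)

1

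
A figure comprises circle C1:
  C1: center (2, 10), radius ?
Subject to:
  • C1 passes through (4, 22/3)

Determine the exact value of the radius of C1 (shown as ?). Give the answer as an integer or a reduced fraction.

1. [C1∋P]  r_C1² − 100/9 = 0  ⇒  r_C1 = 10/3 (r>0 drops 1)

10/3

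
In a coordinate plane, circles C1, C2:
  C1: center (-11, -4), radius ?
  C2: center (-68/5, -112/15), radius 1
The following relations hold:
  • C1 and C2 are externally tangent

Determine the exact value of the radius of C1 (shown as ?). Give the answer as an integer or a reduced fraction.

10/3

1. [ext C1·C2]  r_C1² + 2r_C1 − 160/9 = 0  ⇒  r_C1 = 10/3 (r>0 drops 1)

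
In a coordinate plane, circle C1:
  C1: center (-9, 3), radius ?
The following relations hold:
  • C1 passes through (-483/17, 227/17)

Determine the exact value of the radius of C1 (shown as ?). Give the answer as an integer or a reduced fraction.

1. [C1∋P]  r_C1² − 484 = 0  ⇒  r_C1 = 22 (r>0 drops 1)

22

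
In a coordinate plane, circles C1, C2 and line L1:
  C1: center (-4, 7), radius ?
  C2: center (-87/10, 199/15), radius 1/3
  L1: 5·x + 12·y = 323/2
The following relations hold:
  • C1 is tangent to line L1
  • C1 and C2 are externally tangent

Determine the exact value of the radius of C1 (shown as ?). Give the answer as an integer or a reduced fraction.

1. [C1‖L1]  r_C1² − 225/4 = 0  ⇒  r_C1 = 15/2 (r>0 drops 1)
2. [ext C1·C2]  r_C1² + (2/3)r_C1 − 245/4 = 0  ⇒  r_C1 = 15/2 (r>0 drops 1)

15/2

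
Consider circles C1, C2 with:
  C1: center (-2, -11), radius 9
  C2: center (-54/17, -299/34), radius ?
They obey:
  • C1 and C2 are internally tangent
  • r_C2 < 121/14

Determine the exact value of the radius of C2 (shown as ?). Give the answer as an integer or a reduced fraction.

1. [int C1,C2]  r_C2² − 18r_C2 + 299/4 = 0  ⇒  r_C2 = 13/2 or 23/2
2. given r_C2 < 121/14: keep 13/2

13/2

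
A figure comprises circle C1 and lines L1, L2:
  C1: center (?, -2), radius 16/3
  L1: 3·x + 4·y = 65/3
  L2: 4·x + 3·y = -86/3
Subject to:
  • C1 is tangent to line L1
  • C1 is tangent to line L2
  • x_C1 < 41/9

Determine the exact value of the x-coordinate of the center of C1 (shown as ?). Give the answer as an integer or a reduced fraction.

1

1. [C1‖L1]  x_C1² − (178/9)x_C1 + 169/9 = 0  ⇒  x_C1 = 1 or 169/9
2. [C1‖L2]  x_C1² + (34/3)x_C1 − 37/3 = 0  ⇒  x_C1 = -37/3 or 1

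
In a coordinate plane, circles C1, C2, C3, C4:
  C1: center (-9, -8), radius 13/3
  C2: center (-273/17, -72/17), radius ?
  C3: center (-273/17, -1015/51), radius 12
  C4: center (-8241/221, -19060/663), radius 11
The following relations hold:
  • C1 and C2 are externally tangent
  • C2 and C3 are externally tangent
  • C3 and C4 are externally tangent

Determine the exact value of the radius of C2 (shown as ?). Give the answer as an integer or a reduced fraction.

11/3

1. [ext C1·C2]  r_C2² + (26/3)r_C2 − 407/9 = 0  ⇒  r_C2 = 11/3 (r>0 drops 1)
2. [ext C2·C3]  r_C2² + 24r_C2 − 913/9 = 0  ⇒  r_C2 = 11/3 (r>0 drops 1)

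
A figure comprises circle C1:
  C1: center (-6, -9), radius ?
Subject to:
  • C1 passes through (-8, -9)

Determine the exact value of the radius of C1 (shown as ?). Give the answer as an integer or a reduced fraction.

2

1. [C1∋P]  r_C1² − 4 = 0  ⇒  r_C1 = 2 (r>0 drops 1)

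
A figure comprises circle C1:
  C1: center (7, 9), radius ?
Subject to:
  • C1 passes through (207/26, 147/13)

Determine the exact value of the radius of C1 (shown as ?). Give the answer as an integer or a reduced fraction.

1. [C1∋P]  r_C1² − 25/4 = 0  ⇒  r_C1 = 5/2 (r>0 drops 1)

5/2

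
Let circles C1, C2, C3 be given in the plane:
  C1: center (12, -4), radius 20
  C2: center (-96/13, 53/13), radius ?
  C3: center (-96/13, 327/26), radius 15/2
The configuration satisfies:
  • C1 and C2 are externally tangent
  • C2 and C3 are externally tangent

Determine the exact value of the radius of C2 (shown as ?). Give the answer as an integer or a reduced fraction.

1

1. [ext C1·C2]  r_C2² + 40r_C2 − 41 = 0  ⇒  r_C2 = 1 (r>0 drops 1)
2. [ext C2·C3]  r_C2² + 15r_C2 − 16 = 0  ⇒  r_C2 = 1 (r>0 drops 1)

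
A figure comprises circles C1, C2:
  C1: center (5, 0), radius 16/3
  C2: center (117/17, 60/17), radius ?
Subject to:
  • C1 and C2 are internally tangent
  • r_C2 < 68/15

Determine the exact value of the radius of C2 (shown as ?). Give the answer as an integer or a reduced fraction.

4/3

1. [int C1,C2]  r_C2² − (32/3)r_C2 + 112/9 = 0  ⇒  r_C2 = 4/3 or 28/3
2. given r_C2 < 68/15: keep 4/3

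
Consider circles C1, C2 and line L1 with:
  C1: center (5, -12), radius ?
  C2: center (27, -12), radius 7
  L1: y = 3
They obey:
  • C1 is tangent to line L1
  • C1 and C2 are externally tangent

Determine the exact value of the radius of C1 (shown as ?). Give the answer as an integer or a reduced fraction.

1. [C1‖L1]  r_C1² − 225 = 0  ⇒  r_C1 = 15 (r>0 drops 1)
2. [ext C1·C2]  r_C1² + 14r_C1 − 435 = 0  ⇒  r_C1 = 15 (r>0 drops 1)

15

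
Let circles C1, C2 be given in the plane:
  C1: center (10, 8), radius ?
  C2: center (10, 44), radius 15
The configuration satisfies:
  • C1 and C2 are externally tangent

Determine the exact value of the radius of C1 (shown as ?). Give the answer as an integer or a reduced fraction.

21

1. [ext C1·C2]  r_C1² + 30r_C1 − 1071 = 0  ⇒  r_C1 = 21 (r>0 drops 1)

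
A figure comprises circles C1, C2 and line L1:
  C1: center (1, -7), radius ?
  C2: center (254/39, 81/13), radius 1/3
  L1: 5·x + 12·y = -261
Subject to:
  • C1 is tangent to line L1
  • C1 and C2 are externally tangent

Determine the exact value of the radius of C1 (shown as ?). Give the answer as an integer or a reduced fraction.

14

1. [C1‖L1]  r_C1² − 196 = 0  ⇒  r_C1 = 14 (r>0 drops 1)
2. [ext C1·C2]  r_C1² + (2/3)r_C1 − 616/3 = 0  ⇒  r_C1 = 14 (r>0 drops 1)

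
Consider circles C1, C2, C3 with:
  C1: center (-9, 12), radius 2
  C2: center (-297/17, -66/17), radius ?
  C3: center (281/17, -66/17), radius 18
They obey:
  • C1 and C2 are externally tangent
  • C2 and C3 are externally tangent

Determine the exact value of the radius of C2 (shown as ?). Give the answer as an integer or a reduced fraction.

1. [ext C1·C2]  r_C2² + 4r_C2 − 320 = 0  ⇒  r_C2 = 16 (r>0 drops 1)
2. [ext C2·C3]  r_C2² + 36r_C2 − 832 = 0  ⇒  r_C2 = 16 (r>0 drops 1)

16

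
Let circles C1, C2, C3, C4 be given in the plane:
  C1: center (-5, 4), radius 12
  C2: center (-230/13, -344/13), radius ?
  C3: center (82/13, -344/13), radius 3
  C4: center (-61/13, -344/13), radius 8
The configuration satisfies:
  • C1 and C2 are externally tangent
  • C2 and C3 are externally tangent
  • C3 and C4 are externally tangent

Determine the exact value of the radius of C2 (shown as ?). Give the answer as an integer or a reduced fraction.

21

1. [ext C1·C2]  r_C2² + 24r_C2 − 945 = 0  ⇒  r_C2 = 21 (r>0 drops 1)
2. [ext C2·C3]  r_C2² + 6r_C2 − 567 = 0  ⇒  r_C2 = 21 (r>0 drops 1)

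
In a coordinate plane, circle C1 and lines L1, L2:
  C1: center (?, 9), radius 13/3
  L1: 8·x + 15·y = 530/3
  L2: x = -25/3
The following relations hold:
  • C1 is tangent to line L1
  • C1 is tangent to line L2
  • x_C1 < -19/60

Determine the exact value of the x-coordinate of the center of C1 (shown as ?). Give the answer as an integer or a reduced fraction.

-4

1. [C1‖L1]  x_C1² − (125/12)x_C1 − 173/3 = 0  ⇒  x_C1 = -4 or 173/12
2. [C1‖L2]  x_C1² + (50/3)x_C1 + 152/3 = 0  ⇒  x_C1 = -38/3 or -4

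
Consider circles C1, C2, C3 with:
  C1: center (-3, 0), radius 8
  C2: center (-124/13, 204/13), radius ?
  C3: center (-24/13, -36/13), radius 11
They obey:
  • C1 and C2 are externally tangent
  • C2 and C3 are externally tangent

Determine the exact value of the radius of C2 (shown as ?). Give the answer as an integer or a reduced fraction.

9

1. [ext C1·C2]  r_C2² + 16r_C2 − 225 = 0  ⇒  r_C2 = 9 (r>0 drops 1)
2. [ext C2·C3]  r_C2² + 22r_C2 − 279 = 0  ⇒  r_C2 = 9 (r>0 drops 1)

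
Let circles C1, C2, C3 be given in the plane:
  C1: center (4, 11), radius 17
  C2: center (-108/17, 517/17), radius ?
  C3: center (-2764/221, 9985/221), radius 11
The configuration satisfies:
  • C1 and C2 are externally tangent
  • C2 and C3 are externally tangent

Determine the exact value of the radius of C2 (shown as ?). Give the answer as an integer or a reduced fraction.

5

1. [ext C1·C2]  r_C2² + 34r_C2 − 195 = 0  ⇒  r_C2 = 5 (r>0 drops 1)
2. [ext C2·C3]  r_C2² + 22r_C2 − 135 = 0  ⇒  r_C2 = 5 (r>0 drops 1)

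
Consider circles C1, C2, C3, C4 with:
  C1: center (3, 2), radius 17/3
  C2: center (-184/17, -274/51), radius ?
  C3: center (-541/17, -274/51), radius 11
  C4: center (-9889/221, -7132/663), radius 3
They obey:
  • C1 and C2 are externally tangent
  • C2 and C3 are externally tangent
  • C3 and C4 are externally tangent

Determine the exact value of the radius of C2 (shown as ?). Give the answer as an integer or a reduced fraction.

10

1. [ext C1·C2]  r_C2² + (34/3)r_C2 − 640/3 = 0  ⇒  r_C2 = 10 (r>0 drops 1)
2. [ext C2·C3]  r_C2² + 22r_C2 − 320 = 0  ⇒  r_C2 = 10 (r>0 drops 1)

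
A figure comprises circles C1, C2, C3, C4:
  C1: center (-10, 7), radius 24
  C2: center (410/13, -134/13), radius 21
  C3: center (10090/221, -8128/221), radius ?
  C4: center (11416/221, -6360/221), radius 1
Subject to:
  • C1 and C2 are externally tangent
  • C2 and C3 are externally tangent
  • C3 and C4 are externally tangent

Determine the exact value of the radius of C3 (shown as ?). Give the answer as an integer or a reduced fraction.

1. [ext C2·C3]  r_C3² + 42r_C3 − 459 = 0  ⇒  r_C3 = 9 (r>0 drops 1)
2. [ext C3·C4]  r_C3² + 2r_C3 − 99 = 0  ⇒  r_C3 = 9 (r>0 drops 1)

9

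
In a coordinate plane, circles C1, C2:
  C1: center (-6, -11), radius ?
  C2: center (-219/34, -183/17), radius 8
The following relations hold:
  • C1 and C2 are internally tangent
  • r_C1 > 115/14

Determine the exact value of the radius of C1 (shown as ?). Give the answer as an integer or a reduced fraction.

1. [int C1,C2]  r_C1² − 16r_C1 + 255/4 = 0  ⇒  r_C1 = 15/2 or 17/2
2. given r_C1 > 115/14: keep 17/2

17/2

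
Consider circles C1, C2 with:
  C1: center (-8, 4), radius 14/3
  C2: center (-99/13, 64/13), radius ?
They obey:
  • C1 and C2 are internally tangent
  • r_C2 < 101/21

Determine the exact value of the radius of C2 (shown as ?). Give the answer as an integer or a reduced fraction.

1. [int C1,C2]  r_C2² − (28/3)r_C2 + 187/9 = 0  ⇒  r_C2 = 11/3 or 17/3
2. given r_C2 < 101/21: keep 11/3

11/3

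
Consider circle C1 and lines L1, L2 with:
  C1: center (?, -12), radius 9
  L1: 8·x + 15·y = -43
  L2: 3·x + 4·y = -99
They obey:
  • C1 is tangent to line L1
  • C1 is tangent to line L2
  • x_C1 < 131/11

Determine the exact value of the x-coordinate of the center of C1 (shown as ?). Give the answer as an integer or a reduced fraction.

-2

1. [C1‖L1]  x_C1² − (137/4)x_C1 − 145/2 = 0  ⇒  x_C1 = -2 or 145/4
2. [C1‖L2]  x_C1² + 34x_C1 + 64 = 0  ⇒  x_C1 = -32 or -2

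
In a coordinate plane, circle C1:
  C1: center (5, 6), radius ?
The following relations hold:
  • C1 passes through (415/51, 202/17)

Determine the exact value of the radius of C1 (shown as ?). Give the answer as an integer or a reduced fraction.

20/3

1. [C1∋P]  r_C1² − 400/9 = 0  ⇒  r_C1 = 20/3 (r>0 drops 1)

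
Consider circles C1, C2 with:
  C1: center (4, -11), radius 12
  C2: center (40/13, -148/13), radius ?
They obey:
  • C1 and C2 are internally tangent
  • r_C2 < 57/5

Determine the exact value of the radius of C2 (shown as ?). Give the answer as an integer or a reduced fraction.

1. [int C1,C2]  r_C2² − 24r_C2 + 143 = 0  ⇒  r_C2 = 11 or 13
2. given r_C2 < 57/5: keep 11

11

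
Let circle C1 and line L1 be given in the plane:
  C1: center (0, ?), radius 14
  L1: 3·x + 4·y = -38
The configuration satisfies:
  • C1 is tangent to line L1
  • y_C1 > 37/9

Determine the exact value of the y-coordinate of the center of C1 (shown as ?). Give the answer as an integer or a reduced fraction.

8

1. [C1‖L1]  y_C1² + 19y_C1 − 216 = 0  ⇒  y_C1 = -27 or 8
2. given y_C1 > 37/9: keep 8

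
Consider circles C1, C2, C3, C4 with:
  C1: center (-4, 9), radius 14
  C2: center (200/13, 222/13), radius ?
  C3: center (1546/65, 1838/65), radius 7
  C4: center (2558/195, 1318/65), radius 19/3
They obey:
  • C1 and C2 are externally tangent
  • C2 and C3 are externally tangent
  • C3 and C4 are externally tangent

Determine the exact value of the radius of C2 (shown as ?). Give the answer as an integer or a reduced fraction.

7

1. [ext C1·C2]  r_C2² + 28r_C2 − 245 = 0  ⇒  r_C2 = 7 (r>0 drops 1)
2. [ext C2·C3]  r_C2² + 14r_C2 − 147 = 0  ⇒  r_C2 = 7 (r>0 drops 1)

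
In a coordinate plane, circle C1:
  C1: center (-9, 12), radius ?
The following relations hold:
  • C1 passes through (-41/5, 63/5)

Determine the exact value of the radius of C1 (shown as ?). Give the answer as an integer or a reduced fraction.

1

1. [C1∋P]  r_C1² − 1 = 0  ⇒  r_C1 = 1 (r>0 drops 1)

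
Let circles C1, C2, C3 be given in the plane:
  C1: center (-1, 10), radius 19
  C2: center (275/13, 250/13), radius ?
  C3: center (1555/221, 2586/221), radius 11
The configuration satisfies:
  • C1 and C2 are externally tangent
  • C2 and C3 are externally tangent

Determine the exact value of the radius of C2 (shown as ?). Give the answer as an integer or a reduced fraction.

1. [ext C1·C2]  r_C2² + 38r_C2 − 215 = 0  ⇒  r_C2 = 5 (r>0 drops 1)
2. [ext C2·C3]  r_C2² + 22r_C2 − 135 = 0  ⇒  r_C2 = 5 (r>0 drops 1)

5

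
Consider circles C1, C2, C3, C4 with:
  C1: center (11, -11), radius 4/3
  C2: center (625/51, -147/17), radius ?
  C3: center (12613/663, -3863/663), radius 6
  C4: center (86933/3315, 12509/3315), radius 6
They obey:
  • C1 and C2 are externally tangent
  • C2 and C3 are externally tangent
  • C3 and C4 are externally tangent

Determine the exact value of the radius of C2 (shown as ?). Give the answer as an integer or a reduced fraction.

4/3

1. [ext C1·C2]  r_C2² + (8/3)r_C2 − 16/3 = 0  ⇒  r_C2 = 4/3 (r>0 drops 1)
2. [ext C2·C3]  r_C2² + 12r_C2 − 160/9 = 0  ⇒  r_C2 = 4/3 (r>0 drops 1)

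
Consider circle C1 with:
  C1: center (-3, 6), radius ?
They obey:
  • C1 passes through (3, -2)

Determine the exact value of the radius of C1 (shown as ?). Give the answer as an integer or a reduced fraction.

10

1. [C1∋P]  r_C1² − 100 = 0  ⇒  r_C1 = 10 (r>0 drops 1)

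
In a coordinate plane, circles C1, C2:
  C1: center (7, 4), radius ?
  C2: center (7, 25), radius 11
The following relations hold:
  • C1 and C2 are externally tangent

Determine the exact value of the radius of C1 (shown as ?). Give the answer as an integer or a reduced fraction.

10

1. [ext C1·C2]  r_C1² + 22r_C1 − 320 = 0  ⇒  r_C1 = 10 (r>0 drops 1)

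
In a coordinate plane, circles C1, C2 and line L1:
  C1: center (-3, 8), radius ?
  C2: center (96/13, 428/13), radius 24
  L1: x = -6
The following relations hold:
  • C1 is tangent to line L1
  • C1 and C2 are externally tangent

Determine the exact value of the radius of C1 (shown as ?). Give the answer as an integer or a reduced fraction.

3

1. [C1‖L1]  r_C1² − 9 = 0  ⇒  r_C1 = 3 (r>0 drops 1)
2. [ext C1·C2]  r_C1² + 48r_C1 − 153 = 0  ⇒  r_C1 = 3 (r>0 drops 1)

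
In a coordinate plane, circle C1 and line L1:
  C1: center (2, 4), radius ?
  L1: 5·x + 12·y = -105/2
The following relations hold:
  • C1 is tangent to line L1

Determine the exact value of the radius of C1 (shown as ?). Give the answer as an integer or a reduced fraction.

1. [C1‖L1]  r_C1² − 289/4 = 0  ⇒  r_C1 = 17/2 (r>0 drops 1)

17/2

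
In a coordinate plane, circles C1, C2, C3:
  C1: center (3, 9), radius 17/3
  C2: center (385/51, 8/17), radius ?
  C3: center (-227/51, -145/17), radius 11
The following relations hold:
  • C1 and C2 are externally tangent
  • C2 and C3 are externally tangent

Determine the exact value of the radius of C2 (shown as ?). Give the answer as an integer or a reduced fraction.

4

1. [ext C1·C2]  r_C2² + (34/3)r_C2 − 184/3 = 0  ⇒  r_C2 = 4 (r>0 drops 1)
2. [ext C2·C3]  r_C2² + 22r_C2 − 104 = 0  ⇒  r_C2 = 4 (r>0 drops 1)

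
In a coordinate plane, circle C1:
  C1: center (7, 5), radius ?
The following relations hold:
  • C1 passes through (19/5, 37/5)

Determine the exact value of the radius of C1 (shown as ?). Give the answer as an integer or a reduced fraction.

4

1. [C1∋P]  r_C1² − 16 = 0  ⇒  r_C1 = 4 (r>0 drops 1)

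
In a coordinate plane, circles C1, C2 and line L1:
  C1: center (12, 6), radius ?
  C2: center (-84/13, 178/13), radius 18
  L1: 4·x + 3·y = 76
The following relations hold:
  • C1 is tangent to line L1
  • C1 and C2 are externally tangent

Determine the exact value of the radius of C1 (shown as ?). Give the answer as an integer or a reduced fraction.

2

1. [C1‖L1]  r_C1² − 4 = 0  ⇒  r_C1 = 2 (r>0 drops 1)
2. [ext C1·C2]  r_C1² + 36r_C1 − 76 = 0  ⇒  r_C1 = 2 (r>0 drops 1)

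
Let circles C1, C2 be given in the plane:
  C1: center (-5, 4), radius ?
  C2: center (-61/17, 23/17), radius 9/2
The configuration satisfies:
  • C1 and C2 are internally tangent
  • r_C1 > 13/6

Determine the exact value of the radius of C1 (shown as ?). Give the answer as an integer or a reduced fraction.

1. [int C1,C2]  r_C1² − 9r_C1 + 45/4 = 0  ⇒  r_C1 = 3/2 or 15/2
2. given r_C1 > 13/6: keep 15/2

15/2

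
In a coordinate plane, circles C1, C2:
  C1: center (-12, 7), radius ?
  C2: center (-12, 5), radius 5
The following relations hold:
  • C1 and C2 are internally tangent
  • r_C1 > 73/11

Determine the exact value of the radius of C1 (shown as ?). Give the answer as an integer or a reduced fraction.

7

1. [int C1,C2]  r_C1² − 10r_C1 + 21 = 0  ⇒  r_C1 = 3 or 7
2. given r_C1 > 73/11: keep 7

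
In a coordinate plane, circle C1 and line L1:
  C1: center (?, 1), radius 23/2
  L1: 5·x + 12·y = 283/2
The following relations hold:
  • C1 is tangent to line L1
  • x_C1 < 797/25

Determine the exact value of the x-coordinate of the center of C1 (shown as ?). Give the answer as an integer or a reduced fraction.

1. [C1‖L1]  x_C1² − (259/5)x_C1 − 1116/5 = 0  ⇒  x_C1 = -4 or 279/5
2. given x_C1 < 797/25: keep -4

-4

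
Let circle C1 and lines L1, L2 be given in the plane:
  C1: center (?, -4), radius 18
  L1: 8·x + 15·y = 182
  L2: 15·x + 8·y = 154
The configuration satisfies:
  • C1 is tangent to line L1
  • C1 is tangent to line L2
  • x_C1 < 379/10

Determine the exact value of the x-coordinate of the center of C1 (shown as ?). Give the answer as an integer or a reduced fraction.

-8

1. [C1‖L1]  x_C1² − (121/2)x_C1 − 548 = 0  ⇒  x_C1 = -8 or 137/2
2. [C1‖L2]  x_C1² − (124/5)x_C1 − 1312/5 = 0  ⇒  x_C1 = -8 or 164/5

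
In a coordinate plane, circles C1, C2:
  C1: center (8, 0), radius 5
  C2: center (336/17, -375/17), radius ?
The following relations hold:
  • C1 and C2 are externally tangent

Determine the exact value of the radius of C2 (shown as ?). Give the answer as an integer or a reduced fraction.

1. [ext C1·C2]  r_C2² + 10r_C2 − 600 = 0  ⇒  r_C2 = 20 (r>0 drops 1)

20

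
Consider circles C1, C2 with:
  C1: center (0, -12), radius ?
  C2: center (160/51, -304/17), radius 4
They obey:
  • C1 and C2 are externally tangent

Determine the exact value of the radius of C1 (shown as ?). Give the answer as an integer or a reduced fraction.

1. [ext C1·C2]  r_C1² + 8r_C1 − 256/9 = 0  ⇒  r_C1 = 8/3 (r>0 drops 1)

8/3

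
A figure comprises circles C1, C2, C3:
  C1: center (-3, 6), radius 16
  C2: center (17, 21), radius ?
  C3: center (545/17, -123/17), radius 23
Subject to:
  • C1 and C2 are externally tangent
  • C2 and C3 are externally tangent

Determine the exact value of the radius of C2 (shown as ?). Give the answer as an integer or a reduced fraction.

1. [ext C1·C2]  r_C2² + 32r_C2 − 369 = 0  ⇒  r_C2 = 9 (r>0 drops 1)
2. [ext C2·C3]  r_C2² + 46r_C2 − 495 = 0  ⇒  r_C2 = 9 (r>0 drops 1)

9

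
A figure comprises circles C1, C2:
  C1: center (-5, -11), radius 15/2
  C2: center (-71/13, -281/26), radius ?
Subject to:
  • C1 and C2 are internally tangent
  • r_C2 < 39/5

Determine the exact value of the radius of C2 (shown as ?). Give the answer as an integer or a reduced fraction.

1. [int C1,C2]  r_C2² − 15r_C2 + 56 = 0  ⇒  r_C2 = 7 or 8
2. given r_C2 < 39/5: keep 7

7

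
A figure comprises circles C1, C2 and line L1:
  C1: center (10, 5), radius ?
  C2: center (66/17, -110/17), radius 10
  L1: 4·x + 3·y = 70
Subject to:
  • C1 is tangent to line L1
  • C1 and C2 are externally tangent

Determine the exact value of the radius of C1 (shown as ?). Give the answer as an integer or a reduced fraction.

3

1. [C1‖L1]  r_C1² − 9 = 0  ⇒  r_C1 = 3 (r>0 drops 1)
2. [ext C1·C2]  r_C1² + 20r_C1 − 69 = 0  ⇒  r_C1 = 3 (r>0 drops 1)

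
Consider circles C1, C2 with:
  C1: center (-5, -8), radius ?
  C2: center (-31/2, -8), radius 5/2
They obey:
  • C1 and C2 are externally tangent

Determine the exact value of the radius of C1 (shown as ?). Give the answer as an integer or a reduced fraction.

1. [ext C1·C2]  r_C1² + 5r_C1 − 104 = 0  ⇒  r_C1 = 8 (r>0 drops 1)

8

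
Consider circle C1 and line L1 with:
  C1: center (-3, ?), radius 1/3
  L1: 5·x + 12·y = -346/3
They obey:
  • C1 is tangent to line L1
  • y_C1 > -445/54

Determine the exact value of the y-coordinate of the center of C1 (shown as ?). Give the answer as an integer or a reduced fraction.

1. [C1‖L1]  y_C1² + (301/18)y_C1 + 628/9 = 0  ⇒  y_C1 = -157/18 or -8
2. given y_C1 > -445/54: keep -8

-8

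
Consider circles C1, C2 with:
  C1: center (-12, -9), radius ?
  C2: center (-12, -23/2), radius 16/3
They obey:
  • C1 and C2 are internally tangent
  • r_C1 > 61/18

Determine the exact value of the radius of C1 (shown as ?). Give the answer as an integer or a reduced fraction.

1. [int C1,C2]  r_C1² − (32/3)r_C1 + 799/36 = 0  ⇒  r_C1 = 17/6 or 47/6
2. given r_C1 > 61/18: keep 47/6

47/6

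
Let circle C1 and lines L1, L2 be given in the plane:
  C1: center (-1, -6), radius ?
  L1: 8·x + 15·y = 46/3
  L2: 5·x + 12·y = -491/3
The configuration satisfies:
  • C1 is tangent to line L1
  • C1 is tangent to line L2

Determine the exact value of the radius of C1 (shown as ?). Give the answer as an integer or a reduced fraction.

20/3

1. [C1‖L1]  r_C1² − 400/9 = 0  ⇒  r_C1 = 20/3 (r>0 drops 1)
2. [C1‖L2]  r_C1² − 400/9 = 0  ⇒  r_C1 = 20/3 (r>0 drops 1)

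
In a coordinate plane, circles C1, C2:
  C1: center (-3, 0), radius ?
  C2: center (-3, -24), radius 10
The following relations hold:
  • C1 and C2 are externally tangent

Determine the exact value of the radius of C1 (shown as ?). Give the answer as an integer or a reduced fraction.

14

1. [ext C1·C2]  r_C1² + 20r_C1 − 476 = 0  ⇒  r_C1 = 14 (r>0 drops 1)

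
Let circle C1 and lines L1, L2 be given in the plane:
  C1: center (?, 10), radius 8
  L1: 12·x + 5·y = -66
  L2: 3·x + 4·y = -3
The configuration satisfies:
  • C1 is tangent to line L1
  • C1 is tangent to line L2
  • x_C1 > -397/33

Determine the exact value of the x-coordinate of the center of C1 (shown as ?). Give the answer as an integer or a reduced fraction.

-1

1. [C1‖L1]  x_C1² + (58/3)x_C1 + 55/3 = 0  ⇒  x_C1 = -55/3 or -1
2. [C1‖L2]  x_C1² + (86/3)x_C1 + 83/3 = 0  ⇒  x_C1 = -83/3 or -1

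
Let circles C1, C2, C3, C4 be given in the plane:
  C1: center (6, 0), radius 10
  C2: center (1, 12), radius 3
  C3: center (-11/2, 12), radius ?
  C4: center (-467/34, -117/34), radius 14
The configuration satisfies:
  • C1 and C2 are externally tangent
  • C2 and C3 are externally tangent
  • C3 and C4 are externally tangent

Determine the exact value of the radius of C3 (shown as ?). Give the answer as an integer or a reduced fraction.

1. [ext C2·C3]  r_C3² + 6r_C3 − 133/4 = 0  ⇒  r_C3 = 7/2 (r>0 drops 1)
2. [ext C3·C4]  r_C3² + 28r_C3 − 441/4 = 0  ⇒  r_C3 = 7/2 (r>0 drops 1)

7/2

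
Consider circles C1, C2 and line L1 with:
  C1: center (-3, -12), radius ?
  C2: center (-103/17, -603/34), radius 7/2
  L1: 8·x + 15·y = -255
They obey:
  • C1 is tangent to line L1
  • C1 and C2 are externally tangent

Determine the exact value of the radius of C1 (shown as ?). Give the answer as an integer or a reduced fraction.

1. [C1‖L1]  r_C1² − 9 = 0  ⇒  r_C1 = 3 (r>0 drops 1)
2. [ext C1·C2]  r_C1² + 7r_C1 − 30 = 0  ⇒  r_C1 = 3 (r>0 drops 1)

3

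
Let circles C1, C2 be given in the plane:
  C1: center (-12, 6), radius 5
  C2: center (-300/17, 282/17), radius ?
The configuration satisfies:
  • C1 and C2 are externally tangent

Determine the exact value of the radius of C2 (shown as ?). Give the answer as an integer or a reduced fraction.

1. [ext C1·C2]  r_C2² + 10r_C2 − 119 = 0  ⇒  r_C2 = 7 (r>0 drops 1)

7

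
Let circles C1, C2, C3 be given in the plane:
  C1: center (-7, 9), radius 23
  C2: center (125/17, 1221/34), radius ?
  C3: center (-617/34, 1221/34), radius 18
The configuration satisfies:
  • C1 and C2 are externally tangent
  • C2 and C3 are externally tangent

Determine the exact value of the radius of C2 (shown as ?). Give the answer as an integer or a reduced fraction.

1. [ext C1·C2]  r_C2² + 46r_C2 − 1605/4 = 0  ⇒  r_C2 = 15/2 (r>0 drops 1)
2. [ext C2·C3]  r_C2² + 36r_C2 − 1305/4 = 0  ⇒  r_C2 = 15/2 (r>0 drops 1)

15/2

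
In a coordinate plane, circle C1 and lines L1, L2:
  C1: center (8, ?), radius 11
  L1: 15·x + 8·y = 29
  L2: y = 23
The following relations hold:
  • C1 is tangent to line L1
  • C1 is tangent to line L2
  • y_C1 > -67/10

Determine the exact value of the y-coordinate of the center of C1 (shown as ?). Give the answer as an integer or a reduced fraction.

1. [C1‖L1]  y_C1² + (91/4)y_C1 − 417 = 0  ⇒  y_C1 = -139/4 or 12
2. [C1‖L2]  y_C1² − 46y_C1 + 408 = 0  ⇒  y_C1 = 12 or 34

12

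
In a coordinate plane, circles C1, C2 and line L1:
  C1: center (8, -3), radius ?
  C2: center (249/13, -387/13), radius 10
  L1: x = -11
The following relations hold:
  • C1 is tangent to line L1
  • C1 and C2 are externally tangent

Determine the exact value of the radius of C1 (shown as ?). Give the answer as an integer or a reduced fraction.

1. [C1‖L1]  r_C1² − 361 = 0  ⇒  r_C1 = 19 (r>0 drops 1)
2. [ext C1·C2]  r_C1² + 20r_C1 − 741 = 0  ⇒  r_C1 = 19 (r>0 drops 1)

19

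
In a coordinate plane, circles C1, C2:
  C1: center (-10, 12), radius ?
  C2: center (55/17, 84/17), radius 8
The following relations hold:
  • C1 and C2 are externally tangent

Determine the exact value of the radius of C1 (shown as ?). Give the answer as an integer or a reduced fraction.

1. [ext C1·C2]  r_C1² + 16r_C1 − 161 = 0  ⇒  r_C1 = 7 (r>0 drops 1)

7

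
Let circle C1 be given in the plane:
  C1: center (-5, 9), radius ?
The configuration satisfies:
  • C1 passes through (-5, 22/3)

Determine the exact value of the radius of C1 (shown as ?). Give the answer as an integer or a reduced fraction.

5/3

1. [C1∋P]  r_C1² − 25/9 = 0  ⇒  r_C1 = 5/3 (r>0 drops 1)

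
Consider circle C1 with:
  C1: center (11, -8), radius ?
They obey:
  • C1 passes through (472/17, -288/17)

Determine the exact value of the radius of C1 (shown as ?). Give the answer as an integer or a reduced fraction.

1. [C1∋P]  r_C1² − 361 = 0  ⇒  r_C1 = 19 (r>0 drops 1)

19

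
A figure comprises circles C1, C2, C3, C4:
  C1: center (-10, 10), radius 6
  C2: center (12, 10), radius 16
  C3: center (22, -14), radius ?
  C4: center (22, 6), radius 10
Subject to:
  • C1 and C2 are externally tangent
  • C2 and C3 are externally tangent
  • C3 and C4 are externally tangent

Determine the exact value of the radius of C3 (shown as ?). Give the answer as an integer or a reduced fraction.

1. [ext C2·C3]  r_C3² + 32r_C3 − 420 = 0  ⇒  r_C3 = 10 (r>0 drops 1)
2. [ext C3·C4]  r_C3² + 20r_C3 − 300 = 0  ⇒  r_C3 = 10 (r>0 drops 1)

10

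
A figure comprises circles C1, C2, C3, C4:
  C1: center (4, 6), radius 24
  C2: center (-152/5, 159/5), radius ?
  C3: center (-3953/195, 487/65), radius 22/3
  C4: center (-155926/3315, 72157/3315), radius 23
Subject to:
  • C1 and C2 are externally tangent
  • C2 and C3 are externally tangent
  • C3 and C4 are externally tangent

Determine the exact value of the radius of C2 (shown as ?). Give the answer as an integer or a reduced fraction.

1. [ext C1·C2]  r_C2² + 48r_C2 − 1273 = 0  ⇒  r_C2 = 19 (r>0 drops 1)
2. [ext C2·C3]  r_C2² + (44/3)r_C2 − 1919/3 = 0  ⇒  r_C2 = 19 (r>0 drops 1)

19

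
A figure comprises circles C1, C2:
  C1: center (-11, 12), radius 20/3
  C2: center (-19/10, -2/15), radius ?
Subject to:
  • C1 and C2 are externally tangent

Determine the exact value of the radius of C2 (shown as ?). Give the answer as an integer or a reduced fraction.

17/2

1. [ext C1·C2]  r_C2² + (40/3)r_C2 − 2227/12 = 0  ⇒  r_C2 = 17/2 (r>0 drops 1)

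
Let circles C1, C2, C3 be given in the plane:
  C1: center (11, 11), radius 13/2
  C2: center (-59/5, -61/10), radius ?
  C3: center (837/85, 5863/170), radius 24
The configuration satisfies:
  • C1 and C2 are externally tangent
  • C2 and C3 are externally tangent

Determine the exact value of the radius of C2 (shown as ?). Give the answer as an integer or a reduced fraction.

1. [ext C1·C2]  r_C2² + 13r_C2 − 770 = 0  ⇒  r_C2 = 22 (r>0 drops 1)
2. [ext C2·C3]  r_C2² + 48r_C2 − 1540 = 0  ⇒  r_C2 = 22 (r>0 drops 1)

22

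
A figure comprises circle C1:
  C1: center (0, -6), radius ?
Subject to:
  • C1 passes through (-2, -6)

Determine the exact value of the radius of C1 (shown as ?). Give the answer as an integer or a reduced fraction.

2

1. [C1∋P]  r_C1² − 4 = 0  ⇒  r_C1 = 2 (r>0 drops 1)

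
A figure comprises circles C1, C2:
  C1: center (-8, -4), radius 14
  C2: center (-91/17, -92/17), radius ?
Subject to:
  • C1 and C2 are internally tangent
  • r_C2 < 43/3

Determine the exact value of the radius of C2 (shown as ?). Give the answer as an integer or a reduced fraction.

1. [int C1,C2]  r_C2² − 28r_C2 + 187 = 0  ⇒  r_C2 = 11 or 17
2. given r_C2 < 43/3: keep 11

11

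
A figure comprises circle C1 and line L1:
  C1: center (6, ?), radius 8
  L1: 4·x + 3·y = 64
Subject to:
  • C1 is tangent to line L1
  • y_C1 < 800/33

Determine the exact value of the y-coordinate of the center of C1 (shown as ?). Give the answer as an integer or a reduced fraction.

1. [C1‖L1]  y_C1² − (80/3)y_C1 = 0  ⇒  y_C1 = 0 or 80/3
2. given y_C1 < 800/33: keep 0

0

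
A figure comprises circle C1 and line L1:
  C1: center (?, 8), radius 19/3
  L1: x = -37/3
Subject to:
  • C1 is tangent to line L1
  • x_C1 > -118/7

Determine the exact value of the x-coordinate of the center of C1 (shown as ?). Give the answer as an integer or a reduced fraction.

1. [C1‖L1]  x_C1² + (74/3)x_C1 + 112 = 0  ⇒  x_C1 = -56/3 or -6
2. given x_C1 > -118/7: keep -6

-6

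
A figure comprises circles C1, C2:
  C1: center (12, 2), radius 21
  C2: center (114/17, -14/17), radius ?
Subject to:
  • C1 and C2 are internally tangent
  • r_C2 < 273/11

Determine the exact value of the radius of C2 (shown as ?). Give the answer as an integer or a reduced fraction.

1. [int C1,C2]  r_C2² − 42r_C2 + 405 = 0  ⇒  r_C2 = 15 or 27
2. given r_C2 < 273/11: keep 15

15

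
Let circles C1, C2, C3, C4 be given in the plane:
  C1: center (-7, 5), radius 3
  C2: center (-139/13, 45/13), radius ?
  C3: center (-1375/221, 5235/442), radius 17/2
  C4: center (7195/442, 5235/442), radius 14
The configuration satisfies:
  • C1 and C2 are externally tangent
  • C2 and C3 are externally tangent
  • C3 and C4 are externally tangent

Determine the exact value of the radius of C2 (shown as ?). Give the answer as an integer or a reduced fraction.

1. [ext C1·C2]  r_C2² + 6r_C2 − 7 = 0  ⇒  r_C2 = 1 (r>0 drops 1)
2. [ext C2·C3]  r_C2² + 17r_C2 − 18 = 0  ⇒  r_C2 = 1 (r>0 drops 1)

1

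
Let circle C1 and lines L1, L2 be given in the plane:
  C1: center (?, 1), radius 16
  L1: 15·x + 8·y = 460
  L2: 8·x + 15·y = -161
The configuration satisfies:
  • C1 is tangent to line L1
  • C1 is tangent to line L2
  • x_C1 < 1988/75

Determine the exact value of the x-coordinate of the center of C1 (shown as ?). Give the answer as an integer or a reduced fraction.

12

1. [C1‖L1]  x_C1² − (904/15)x_C1 + 2896/5 = 0  ⇒  x_C1 = 12 or 724/15
2. [C1‖L2]  x_C1² + 44x_C1 − 672 = 0  ⇒  x_C1 = -56 or 12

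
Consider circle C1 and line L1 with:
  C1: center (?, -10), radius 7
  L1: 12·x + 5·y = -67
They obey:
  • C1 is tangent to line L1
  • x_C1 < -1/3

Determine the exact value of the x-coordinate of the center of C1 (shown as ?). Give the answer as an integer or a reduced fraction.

1. [C1‖L1]  x_C1² + (17/6)x_C1 − 111/2 = 0  ⇒  x_C1 = -9 or 37/6
2. given x_C1 < -1/3: keep -9

-9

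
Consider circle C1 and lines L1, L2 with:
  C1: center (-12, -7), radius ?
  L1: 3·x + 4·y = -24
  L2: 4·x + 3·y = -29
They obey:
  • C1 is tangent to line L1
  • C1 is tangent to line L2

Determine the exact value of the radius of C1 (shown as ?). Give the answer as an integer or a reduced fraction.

8

1. [C1‖L1]  r_C1² − 64 = 0  ⇒  r_C1 = 8 (r>0 drops 1)
2. [C1‖L2]  r_C1² − 64 = 0  ⇒  r_C1 = 8 (r>0 drops 1)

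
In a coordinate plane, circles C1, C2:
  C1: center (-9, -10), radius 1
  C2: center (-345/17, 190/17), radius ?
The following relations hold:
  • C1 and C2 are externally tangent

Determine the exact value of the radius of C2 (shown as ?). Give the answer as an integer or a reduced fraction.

23

1. [ext C1·C2]  r_C2² + 2r_C2 − 575 = 0  ⇒  r_C2 = 23 (r>0 drops 1)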